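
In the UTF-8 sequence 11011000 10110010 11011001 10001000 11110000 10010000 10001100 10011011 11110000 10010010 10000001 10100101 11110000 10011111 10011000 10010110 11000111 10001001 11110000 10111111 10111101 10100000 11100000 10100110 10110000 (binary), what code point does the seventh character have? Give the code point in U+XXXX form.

Offset 0: leading byte 0xD8 = 11011000 → 2-byte char #1 = D8 B2.
Offset 2: leading byte 0xD9 = 11011001 → 2-byte char #2 = D9 88.
Offset 4: leading byte 0xF0 = 11110000 → 4-byte char #3 = F0 90 8C 9B.
Offset 8: leading byte 0xF0 = 11110000 → 4-byte char #4 = F0 92 81 A5.
Offset 12: leading byte 0xF0 = 11110000 → 4-byte char #5 = F0 9F 98 96.
Offset 16: leading byte 0xC7 = 11000111 → 2-byte char #6 = C7 89.
Offset 18: leading byte 0xF0 = 11110000 → 4-byte char #7 = F0 BF BD A0.
Leading byte 0xF0 = 11110000 matches 11110xxx → 4-byte sequence.
Byte 1: 0xF0 = 11110000, payload 000 (3 bits).
Byte 2: 0xBF = 10111111 (10xxxxxx ✓), payload 111111.
Byte 3: 0xBD = 10111101 (10xxxxxx ✓), payload 111101.
Byte 4: 0xA0 = 10100000 (10xxxxxx ✓), payload 100000.
Concatenate: 000111111111101100000 = 0x3FF60 (21 bits → U+3FF60).

U+3FF60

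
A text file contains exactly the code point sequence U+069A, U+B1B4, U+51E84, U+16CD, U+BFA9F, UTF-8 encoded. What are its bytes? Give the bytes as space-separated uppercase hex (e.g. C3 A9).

U+069A: 2-byte form → DA 9A.
U+B1B4: 3-byte form → EB 86 B4.
U+51E84: 4-byte form → F1 91 BA 84.
U+16CD: 3-byte form → E1 9B 8D.
U+BFA9F: 4-byte form → F2 BF AA 9F.
Concatenated (16 bytes): DA 9A EB 86 B4 F1 91 BA 84 E1 9B 8D F2 BF AA 9F.

DA 9A EB 86 B4 F1 91 BA 84 E1 9B 8D F2 BF AA 9F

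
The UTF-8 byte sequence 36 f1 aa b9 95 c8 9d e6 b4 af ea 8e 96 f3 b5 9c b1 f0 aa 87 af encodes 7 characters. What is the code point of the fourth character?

Offset 0: leading byte 0x36 = 00110110 → 1-byte char #1 = 36.
Offset 1: leading byte 0xF1 = 11110001 → 4-byte char #2 = F1 AA B9 95.
Offset 5: leading byte 0xC8 = 11001000 → 2-byte char #3 = C8 9D.
Offset 7: leading byte 0xE6 = 11100110 → 3-byte char #4 = E6 B4 AF.
Leading byte 0xE6 = 11100110 matches 1110xxxx → 3-byte sequence.
Byte 1: 0xE6 = 11100110, payload 0110 (4 bits).
Byte 2: 0xB4 = 10110100 (10xxxxxx ✓), payload 110100.
Byte 3: 0xAF = 10101111 (10xxxxxx ✓), payload 101111.
Concatenate: 0110110100101111 = 0x6D2F (16 bits → U+6D2F).

U+6D2F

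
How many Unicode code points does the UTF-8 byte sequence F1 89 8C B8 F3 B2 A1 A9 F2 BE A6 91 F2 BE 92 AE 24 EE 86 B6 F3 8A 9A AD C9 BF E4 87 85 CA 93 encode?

10

Byte at offset 0: 0xF1 = 11110001 → 4-byte char (#1). Advance 4.
Byte at offset 4: 0xF3 = 11110011 → 4-byte char (#2). Advance 4.
Byte at offset 8: 0xF2 = 11110010 → 4-byte char (#3). Advance 4.
Byte at offset 12: 0xF2 = 11110010 → 4-byte char (#4). Advance 4.
Byte at offset 16: 0x24 = 00100100 → 1-byte char (#5). Advance 1.
Byte at offset 17: 0xEE = 11101110 → 3-byte char (#6). Advance 3.
Byte at offset 20: 0xF3 = 11110011 → 4-byte char (#7). Advance 4.
Byte at offset 24: 0xC9 = 11001001 → 2-byte char (#8). Advance 2.
Byte at offset 26: 0xE4 = 11100100 → 3-byte char (#9). Advance 3.
Byte at offset 29: 0xCA = 11001010 → 2-byte char (#10). Advance 2.
Reached end at offset 31 after 10 code points.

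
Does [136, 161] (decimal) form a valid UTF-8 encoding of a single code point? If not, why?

invalid (continuation byte with no leading byte)

Byte 0x88 = 10001000 has the form 10xxxxxx — a continuation byte — but there is no preceding leading byte.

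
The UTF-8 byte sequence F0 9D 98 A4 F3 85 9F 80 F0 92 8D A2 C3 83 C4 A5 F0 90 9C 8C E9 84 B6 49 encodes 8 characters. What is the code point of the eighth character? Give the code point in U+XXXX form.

Offset 0: leading byte 0xF0 = 11110000 → 4-byte char #1 = F0 9D 98 A4.
Offset 4: leading byte 0xF3 = 11110011 → 4-byte char #2 = F3 85 9F 80.
Offset 8: leading byte 0xF0 = 11110000 → 4-byte char #3 = F0 92 8D A2.
Offset 12: leading byte 0xC3 = 11000011 → 2-byte char #4 = C3 83.
Offset 14: leading byte 0xC4 = 11000100 → 2-byte char #5 = C4 A5.
Offset 16: leading byte 0xF0 = 11110000 → 4-byte char #6 = F0 90 9C 8C.
Offset 20: leading byte 0xE9 = 11101001 → 3-byte char #7 = E9 84 B6.
Offset 23: leading byte 0x49 = 01001001 → 1-byte char #8 = 49.
Leading byte 0x49 = 01001001 matches 0xxxxxxx → 1-byte sequence.
Byte 1: 0x49 = 01001001, payload 1001001 (7 bits).
Concatenate: 1001001 = 0x49 (7 bits → U+0049).

U+0049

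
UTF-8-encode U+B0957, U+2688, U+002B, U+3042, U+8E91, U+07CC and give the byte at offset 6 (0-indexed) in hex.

0x88

U+B0957 → 4-byte form F2 B0 A5 97 at offsets 0–3.
U+2688 → 3-byte form E2 9A 88 at offsets 4–6.
Offset 6 falls in char 2's range; it's byte 3 of E2 9A 88 = 0x88.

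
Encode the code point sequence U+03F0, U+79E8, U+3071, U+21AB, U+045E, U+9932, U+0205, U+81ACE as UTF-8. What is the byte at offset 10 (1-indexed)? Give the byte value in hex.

1-indexed offset 10 is 0-indexed offset 9.
U+03F0 → 2-byte form CF B0 at offsets 0–1.
U+79E8 → 3-byte form E7 A7 A8 at offsets 2–4.
U+3071 → 3-byte form E3 81 B1 at offsets 5–7.
U+21AB → 3-byte form E2 86 AB at offsets 8–10.
Offset 9 falls in char 4's range; it's byte 2 of E2 86 AB = 0x86.

0x86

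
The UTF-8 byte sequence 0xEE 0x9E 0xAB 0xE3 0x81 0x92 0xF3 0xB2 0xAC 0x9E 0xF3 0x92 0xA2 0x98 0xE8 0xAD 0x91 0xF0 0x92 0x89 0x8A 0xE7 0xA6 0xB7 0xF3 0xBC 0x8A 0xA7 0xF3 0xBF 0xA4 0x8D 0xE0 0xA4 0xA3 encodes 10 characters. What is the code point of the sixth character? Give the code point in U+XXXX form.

Offset 0: leading byte 0xEE = 11101110 → 3-byte char #1 = EE 9E AB.
Offset 3: leading byte 0xE3 = 11100011 → 3-byte char #2 = E3 81 92.
Offset 6: leading byte 0xF3 = 11110011 → 4-byte char #3 = F3 B2 AC 9E.
Offset 10: leading byte 0xF3 = 11110011 → 4-byte char #4 = F3 92 A2 98.
Offset 14: leading byte 0xE8 = 11101000 → 3-byte char #5 = E8 AD 91.
Offset 17: leading byte 0xF0 = 11110000 → 4-byte char #6 = F0 92 89 8A.
Leading byte 0xF0 = 11110000 matches 11110xxx → 4-byte sequence.
Byte 1: 0xF0 = 11110000, payload 000 (3 bits).
Byte 2: 0x92 = 10010010 (10xxxxxx ✓), payload 010010.
Byte 3: 0x89 = 10001001 (10xxxxxx ✓), payload 001001.
Byte 4: 0x8A = 10001010 (10xxxxxx ✓), payload 001010.
Concatenate: 000010010001001001010 = 0x1224A (21 bits → U+1224A).

U+1224A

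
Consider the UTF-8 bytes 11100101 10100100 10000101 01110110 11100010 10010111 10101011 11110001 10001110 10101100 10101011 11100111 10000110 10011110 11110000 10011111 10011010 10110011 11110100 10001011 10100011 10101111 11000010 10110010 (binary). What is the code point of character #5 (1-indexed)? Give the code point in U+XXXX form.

U+719E

Offset 0: leading byte 0xE5 = 11100101 → 3-byte char #1 = E5 A4 85.
Offset 3: leading byte 0x76 = 01110110 → 1-byte char #2 = 76.
Offset 4: leading byte 0xE2 = 11100010 → 3-byte char #3 = E2 97 AB.
Offset 7: leading byte 0xF1 = 11110001 → 4-byte char #4 = F1 8E AC AB.
Offset 11: leading byte 0xE7 = 11100111 → 3-byte char #5 = E7 86 9E.
Leading byte 0xE7 = 11100111 matches 1110xxxx → 3-byte sequence.
Byte 1: 0xE7 = 11100111, payload 0111 (4 bits).
Byte 2: 0x86 = 10000110 (10xxxxxx ✓), payload 000110.
Byte 3: 0x9E = 10011110 (10xxxxxx ✓), payload 011110.
Concatenate: 0111000110011110 = 0x719E (16 bits → U+719E).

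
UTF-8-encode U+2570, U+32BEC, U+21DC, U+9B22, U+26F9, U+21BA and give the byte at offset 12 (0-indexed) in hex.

U+2570 → 3-byte form E2 95 B0 at offsets 0–2.
U+32BEC → 4-byte form F0 B2 AF AC at offsets 3–6.
U+21DC → 3-byte form E2 87 9C at offsets 7–9.
U+9B22 → 3-byte form E9 AC A2 at offsets 10–12.
Offset 12 falls in char 4's range; it's byte 3 of E9 AC A2 = 0xA2.

0xA2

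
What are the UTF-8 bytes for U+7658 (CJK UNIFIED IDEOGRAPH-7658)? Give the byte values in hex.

U+7658 = 0x7658 = 30296 decimal. In range U+0800–U+FFFF → 3-byte form: 1110xxxx 10xxxxxx 10xxxxxx.
Binary (16 bits): 0111011001011000.
Split 4+6+6: 0111 | 011001 | 011000.
Byte 1: 11100111 = 0xE7.
Byte 2: 10011001 = 0x99.
Byte 3: 10011000 = 0x98.

E7 99 98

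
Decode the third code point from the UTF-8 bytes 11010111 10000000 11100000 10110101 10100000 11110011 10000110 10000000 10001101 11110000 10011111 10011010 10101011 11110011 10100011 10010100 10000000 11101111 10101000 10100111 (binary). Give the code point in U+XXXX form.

U+C600D

Offset 0: leading byte 0xD7 = 11010111 → 2-byte char #1 = D7 80.
Offset 2: leading byte 0xE0 = 11100000 → 3-byte char #2 = E0 B5 A0.
Offset 5: leading byte 0xF3 = 11110011 → 4-byte char #3 = F3 86 80 8D.
Leading byte 0xF3 = 11110011 matches 11110xxx → 4-byte sequence.
Byte 1: 0xF3 = 11110011, payload 011 (3 bits).
Byte 2: 0x86 = 10000110 (10xxxxxx ✓), payload 000110.
Byte 3: 0x80 = 10000000 (10xxxxxx ✓), payload 000000.
Byte 4: 0x8D = 10001101 (10xxxxxx ✓), payload 001101.
Concatenate: 011000110000000001101 = 0xC600D (21 bits → U+C600D).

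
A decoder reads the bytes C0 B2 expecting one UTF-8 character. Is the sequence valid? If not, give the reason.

invalid (overlong encoding)

Leading byte 0xC0 = 11000000 → 2-byte form.
Continuation bytes all match 10xxxxxx. Payload decodes to 0x32.
But 0x32 < 0x80, the minimum for a 2-byte sequence — this is an overlong encoding.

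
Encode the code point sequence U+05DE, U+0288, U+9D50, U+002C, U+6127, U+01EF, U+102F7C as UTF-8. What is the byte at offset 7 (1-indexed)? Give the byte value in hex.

0x90

1-indexed offset 7 is 0-indexed offset 6.
U+05DE → 2-byte form D7 9E at offsets 0–1.
U+0288 → 2-byte form CA 88 at offsets 2–3.
U+9D50 → 3-byte form E9 B5 90 at offsets 4–6.
Offset 6 falls in char 3's range; it's byte 3 of E9 B5 90 = 0x90.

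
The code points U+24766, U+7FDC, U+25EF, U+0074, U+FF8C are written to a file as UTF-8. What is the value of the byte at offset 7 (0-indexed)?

0xE2

U+24766 → 4-byte form F0 A4 9D A6 at offsets 0–3.
U+7FDC → 3-byte form E7 BF 9C at offsets 4–6.
U+25EF → 3-byte form E2 97 AF at offsets 7–9.
Offset 7 falls in char 3's range; it's byte 1 of E2 97 AF = 0xE2.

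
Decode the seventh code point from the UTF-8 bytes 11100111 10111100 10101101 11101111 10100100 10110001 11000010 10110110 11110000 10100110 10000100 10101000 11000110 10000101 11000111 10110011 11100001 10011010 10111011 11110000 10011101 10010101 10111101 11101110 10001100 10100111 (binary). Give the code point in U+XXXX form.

U+16BB

Offset 0: leading byte 0xE7 = 11100111 → 3-byte char #1 = E7 BC AD.
Offset 3: leading byte 0xEF = 11101111 → 3-byte char #2 = EF A4 B1.
Offset 6: leading byte 0xC2 = 11000010 → 2-byte char #3 = C2 B6.
Offset 8: leading byte 0xF0 = 11110000 → 4-byte char #4 = F0 A6 84 A8.
Offset 12: leading byte 0xC6 = 11000110 → 2-byte char #5 = C6 85.
Offset 14: leading byte 0xC7 = 11000111 → 2-byte char #6 = C7 B3.
Offset 16: leading byte 0xE1 = 11100001 → 3-byte char #7 = E1 9A BB.
Leading byte 0xE1 = 11100001 matches 1110xxxx → 3-byte sequence.
Byte 1: 0xE1 = 11100001, payload 0001 (4 bits).
Byte 2: 0x9A = 10011010 (10xxxxxx ✓), payload 011010.
Byte 3: 0xBB = 10111011 (10xxxxxx ✓), payload 111011.
Concatenate: 0001011010111011 = 0x16BB (16 bits → U+16BB).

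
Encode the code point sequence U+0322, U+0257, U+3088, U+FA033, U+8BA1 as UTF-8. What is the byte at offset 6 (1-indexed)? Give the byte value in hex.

1-indexed offset 6 is 0-indexed offset 5.
U+0322 → 2-byte form CC A2 at offsets 0–1.
U+0257 → 2-byte form C9 97 at offsets 2–3.
U+3088 → 3-byte form E3 82 88 at offsets 4–6.
Offset 5 falls in char 3's range; it's byte 2 of E3 82 88 = 0x82.

0x82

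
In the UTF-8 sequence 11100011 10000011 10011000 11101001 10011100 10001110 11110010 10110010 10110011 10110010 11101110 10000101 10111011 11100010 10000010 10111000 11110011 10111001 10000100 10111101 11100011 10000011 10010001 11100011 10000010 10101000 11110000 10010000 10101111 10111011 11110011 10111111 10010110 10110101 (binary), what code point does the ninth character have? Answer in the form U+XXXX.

Offset 0: leading byte 0xE3 = 11100011 → 3-byte char #1 = E3 83 98.
Offset 3: leading byte 0xE9 = 11101001 → 3-byte char #2 = E9 9C 8E.
Offset 6: leading byte 0xF2 = 11110010 → 4-byte char #3 = F2 B2 B3 B2.
Offset 10: leading byte 0xEE = 11101110 → 3-byte char #4 = EE 85 BB.
Offset 13: leading byte 0xE2 = 11100010 → 3-byte char #5 = E2 82 B8.
Offset 16: leading byte 0xF3 = 11110011 → 4-byte char #6 = F3 B9 84 BD.
Offset 20: leading byte 0xE3 = 11100011 → 3-byte char #7 = E3 83 91.
Offset 23: leading byte 0xE3 = 11100011 → 3-byte char #8 = E3 82 A8.
Offset 26: leading byte 0xF0 = 11110000 → 4-byte char #9 = F0 90 AF BB.
Leading byte 0xF0 = 11110000 matches 11110xxx → 4-byte sequence.
Byte 1: 0xF0 = 11110000, payload 000 (3 bits).
Byte 2: 0x90 = 10010000 (10xxxxxx ✓), payload 010000.
Byte 3: 0xAF = 10101111 (10xxxxxx ✓), payload 101111.
Byte 4: 0xBB = 10111011 (10xxxxxx ✓), payload 111011.
Concatenate: 000010000101111111011 = 0x10BFB (21 bits → U+10BFB).

U+10BFB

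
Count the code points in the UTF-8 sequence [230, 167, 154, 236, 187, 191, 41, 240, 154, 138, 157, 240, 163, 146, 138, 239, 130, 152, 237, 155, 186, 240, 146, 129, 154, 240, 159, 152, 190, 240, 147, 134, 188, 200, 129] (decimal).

Byte at offset 0: 0xE6 = 11100110 → 3-byte char (#1). Advance 3.
Byte at offset 3: 0xEC = 11101100 → 3-byte char (#2). Advance 3.
Byte at offset 6: 0x29 = 00101001 → 1-byte char (#3). Advance 1.
Byte at offset 7: 0xF0 = 11110000 → 4-byte char (#4). Advance 4.
Byte at offset 11: 0xF0 = 11110000 → 4-byte char (#5). Advance 4.
Byte at offset 15: 0xEF = 11101111 → 3-byte char (#6). Advance 3.
Byte at offset 18: 0xED = 11101101 → 3-byte char (#7). Advance 3.
Byte at offset 21: 0xF0 = 11110000 → 4-byte char (#8). Advance 4.
Byte at offset 25: 0xF0 = 11110000 → 4-byte char (#9). Advance 4.
Byte at offset 29: 0xF0 = 11110000 → 4-byte char (#10). Advance 4.
Byte at offset 33: 0xC8 = 11001000 → 2-byte char (#11). Advance 2.
Reached end at offset 35 after 11 code points.

11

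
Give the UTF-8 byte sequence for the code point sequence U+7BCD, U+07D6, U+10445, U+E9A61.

U+7BCD: 3-byte form → E7 AF 8D.
U+07D6: 2-byte form → DF 96.
U+10445: 4-byte form → F0 90 91 85.
U+E9A61: 4-byte form → F3 A9 A9 A1.
Concatenated (13 bytes): E7 AF 8D DF 96 F0 90 91 85 F3 A9 A9 A1.

E7 AF 8D DF 96 F0 90 91 85 F3 A9 A9 A1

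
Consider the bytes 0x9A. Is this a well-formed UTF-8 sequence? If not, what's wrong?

Byte 0x9A = 10011010 has the form 10xxxxxx — a continuation byte — but there is no preceding leading byte.

invalid (continuation byte with no leading byte)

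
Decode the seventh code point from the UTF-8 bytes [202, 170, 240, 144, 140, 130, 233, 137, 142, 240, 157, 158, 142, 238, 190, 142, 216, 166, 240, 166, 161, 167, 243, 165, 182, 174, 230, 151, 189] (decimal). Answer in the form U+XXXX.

Offset 0: leading byte 0xCA = 11001010 → 2-byte char #1 = CA AA.
Offset 2: leading byte 0xF0 = 11110000 → 4-byte char #2 = F0 90 8C 82.
Offset 6: leading byte 0xE9 = 11101001 → 3-byte char #3 = E9 89 8E.
Offset 9: leading byte 0xF0 = 11110000 → 4-byte char #4 = F0 9D 9E 8E.
Offset 13: leading byte 0xEE = 11101110 → 3-byte char #5 = EE BE 8E.
Offset 16: leading byte 0xD8 = 11011000 → 2-byte char #6 = D8 A6.
Offset 18: leading byte 0xF0 = 11110000 → 4-byte char #7 = F0 A6 A1 A7.
Leading byte 0xF0 = 11110000 matches 11110xxx → 4-byte sequence.
Byte 1: 0xF0 = 11110000, payload 000 (3 bits).
Byte 2: 0xA6 = 10100110 (10xxxxxx ✓), payload 100110.
Byte 3: 0xA1 = 10100001 (10xxxxxx ✓), payload 100001.
Byte 4: 0xA7 = 10100111 (10xxxxxx ✓), payload 100111.
Concatenate: 000100110100001100111 = 0x26867 (21 bits → U+26867).

U+26867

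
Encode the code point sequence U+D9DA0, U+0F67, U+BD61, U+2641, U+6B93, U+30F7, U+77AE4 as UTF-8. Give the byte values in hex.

U+D9DA0: 4-byte form → F3 99 B6 A0.
U+0F67: 3-byte form → E0 BD A7.
U+BD61: 3-byte form → EB B5 A1.
U+2641: 3-byte form → E2 99 81.
U+6B93: 3-byte form → E6 AE 93.
U+30F7: 3-byte form → E3 83 B7.
U+77AE4: 4-byte form → F1 B7 AB A4.
Concatenated (23 bytes): F3 99 B6 A0 E0 BD A7 EB B5 A1 E2 99 81 E6 AE 93 E3 83 B7 F1 B7 AB A4.

F3 99 B6 A0 E0 BD A7 EB B5 A1 E2 99 81 E6 AE 93 E3 83 B7 F1 B7 AB A4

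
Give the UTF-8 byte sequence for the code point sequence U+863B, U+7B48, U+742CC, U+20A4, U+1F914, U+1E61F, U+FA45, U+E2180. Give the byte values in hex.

U+863B: 3-byte form → E8 98 BB.
U+7B48: 3-byte form → E7 AD 88.
U+742CC: 4-byte form → F1 B4 8B 8C.
U+20A4: 3-byte form → E2 82 A4.
U+1F914: 4-byte form → F0 9F A4 94.
U+1E61F: 4-byte form → F0 9E 98 9F.
U+FA45: 3-byte form → EF A9 85.
U+E2180: 4-byte form → F3 A2 86 80.
Concatenated (28 bytes): E8 98 BB E7 AD 88 F1 B4 8B 8C E2 82 A4 F0 9F A4 94 F0 9E 98 9F EF A9 85 F3 A2 86 80.

E8 98 BB E7 AD 88 F1 B4 8B 8C E2 82 A4 F0 9F A4 94 F0 9E 98 9F EF A9 85 F3 A2 86 80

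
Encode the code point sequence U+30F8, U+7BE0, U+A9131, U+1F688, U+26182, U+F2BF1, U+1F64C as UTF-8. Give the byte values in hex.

E3 83 B8 E7 AF A0 F2 A9 84 B1 F0 9F 9A 88 F0 A6 86 82 F3 B2 AF B1 F0 9F 99 8C

U+30F8: 3-byte form → E3 83 B8.
U+7BE0: 3-byte form → E7 AF A0.
U+A9131: 4-byte form → F2 A9 84 B1.
U+1F688: 4-byte form → F0 9F 9A 88.
U+26182: 4-byte form → F0 A6 86 82.
U+F2BF1: 4-byte form → F3 B2 AF B1.
U+1F64C: 4-byte form → F0 9F 99 8C.
Concatenated (26 bytes): E3 83 B8 E7 AF A0 F2 A9 84 B1 F0 9F 9A 88 F0 A6 86 82 F3 B2 AF B1 F0 9F 99 8C.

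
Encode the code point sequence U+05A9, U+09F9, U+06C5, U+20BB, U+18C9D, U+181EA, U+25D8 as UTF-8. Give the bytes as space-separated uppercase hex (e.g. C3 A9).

U+05A9: 2-byte form → D6 A9.
U+09F9: 3-byte form → E0 A7 B9.
U+06C5: 2-byte form → DB 85.
U+20BB: 3-byte form → E2 82 BB.
U+18C9D: 4-byte form → F0 98 B2 9D.
U+181EA: 4-byte form → F0 98 87 AA.
U+25D8: 3-byte form → E2 97 98.
Concatenated (21 bytes): D6 A9 E0 A7 B9 DB 85 E2 82 BB F0 98 B2 9D F0 98 87 AA E2 97 98.

D6 A9 E0 A7 B9 DB 85 E2 82 BB F0 98 B2 9D F0 98 87 AA E2 97 98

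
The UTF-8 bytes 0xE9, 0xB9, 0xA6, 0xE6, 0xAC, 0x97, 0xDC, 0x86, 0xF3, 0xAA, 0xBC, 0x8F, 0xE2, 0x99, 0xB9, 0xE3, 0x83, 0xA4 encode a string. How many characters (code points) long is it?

6

Byte at offset 0: 0xE9 = 11101001 → 3-byte char (#1). Advance 3.
Byte at offset 3: 0xE6 = 11100110 → 3-byte char (#2). Advance 3.
Byte at offset 6: 0xDC = 11011100 → 2-byte char (#3). Advance 2.
Byte at offset 8: 0xF3 = 11110011 → 4-byte char (#4). Advance 4.
Byte at offset 12: 0xE2 = 11100010 → 3-byte char (#5). Advance 3.
Byte at offset 15: 0xE3 = 11100011 → 3-byte char (#6). Advance 3.
Reached end at offset 18 after 6 code points.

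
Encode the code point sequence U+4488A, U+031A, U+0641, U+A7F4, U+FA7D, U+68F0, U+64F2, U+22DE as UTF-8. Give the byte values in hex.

F1 84 A2 8A CC 9A D9 81 EA 9F B4 EF A9 BD E6 A3 B0 E6 93 B2 E2 8B 9E

U+4488A: 4-byte form → F1 84 A2 8A.
U+031A: 2-byte form → CC 9A.
U+0641: 2-byte form → D9 81.
U+A7F4: 3-byte form → EA 9F B4.
U+FA7D: 3-byte form → EF A9 BD.
U+68F0: 3-byte form → E6 A3 B0.
U+64F2: 3-byte form → E6 93 B2.
U+22DE: 3-byte form → E2 8B 9E.
Concatenated (23 bytes): F1 84 A2 8A CC 9A D9 81 EA 9F B4 EF A9 BD E6 A3 B0 E6 93 B2 E2 8B 9E.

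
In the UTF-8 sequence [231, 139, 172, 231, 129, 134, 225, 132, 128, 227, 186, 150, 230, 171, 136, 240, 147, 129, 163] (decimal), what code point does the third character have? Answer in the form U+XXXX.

Offset 0: leading byte 0xE7 = 11100111 → 3-byte char #1 = E7 8B AC.
Offset 3: leading byte 0xE7 = 11100111 → 3-byte char #2 = E7 81 86.
Offset 6: leading byte 0xE1 = 11100001 → 3-byte char #3 = E1 84 80.
Leading byte 0xE1 = 11100001 matches 1110xxxx → 3-byte sequence.
Byte 1: 0xE1 = 11100001, payload 0001 (4 bits).
Byte 2: 0x84 = 10000100 (10xxxxxx ✓), payload 000100.
Byte 3: 0x80 = 10000000 (10xxxxxx ✓), payload 000000.
Concatenate: 0001000100000000 = 0x1100 (16 bits → U+1100).

U+1100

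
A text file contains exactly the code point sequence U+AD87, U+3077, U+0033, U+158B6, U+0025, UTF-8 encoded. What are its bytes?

EA B6 87 E3 81 B7 33 F0 95 A2 B6 25

U+AD87: 3-byte form → EA B6 87.
U+3077: 3-byte form → E3 81 B7.
U+0033: 1-byte form → 33.
U+158B6: 4-byte form → F0 95 A2 B6.
U+0025: 1-byte form → 25.
Concatenated (12 bytes): EA B6 87 E3 81 B7 33 F0 95 A2 B6 25.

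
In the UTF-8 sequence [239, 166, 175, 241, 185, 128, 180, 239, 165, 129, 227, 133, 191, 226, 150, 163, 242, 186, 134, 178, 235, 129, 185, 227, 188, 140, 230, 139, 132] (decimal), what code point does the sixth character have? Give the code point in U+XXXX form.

Offset 0: leading byte 0xEF = 11101111 → 3-byte char #1 = EF A6 AF.
Offset 3: leading byte 0xF1 = 11110001 → 4-byte char #2 = F1 B9 80 B4.
Offset 7: leading byte 0xEF = 11101111 → 3-byte char #3 = EF A5 81.
Offset 10: leading byte 0xE3 = 11100011 → 3-byte char #4 = E3 85 BF.
Offset 13: leading byte 0xE2 = 11100010 → 3-byte char #5 = E2 96 A3.
Offset 16: leading byte 0xF2 = 11110010 → 4-byte char #6 = F2 BA 86 B2.
Leading byte 0xF2 = 11110010 matches 11110xxx → 4-byte sequence.
Byte 1: 0xF2 = 11110010, payload 010 (3 bits).
Byte 2: 0xBA = 10111010 (10xxxxxx ✓), payload 111010.
Byte 3: 0x86 = 10000110 (10xxxxxx ✓), payload 000110.
Byte 4: 0xB2 = 10110010 (10xxxxxx ✓), payload 110010.
Concatenate: 010111010000110110010 = 0xBA1B2 (21 bits → U+BA1B2).

U+BA1B2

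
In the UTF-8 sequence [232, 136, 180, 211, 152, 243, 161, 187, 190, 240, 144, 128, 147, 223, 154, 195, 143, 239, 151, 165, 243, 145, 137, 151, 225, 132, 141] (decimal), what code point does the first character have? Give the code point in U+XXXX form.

Offset 0: leading byte 0xE8 = 11101000 → 3-byte char #1 = E8 88 B4.
Leading byte 0xE8 = 11101000 matches 1110xxxx → 3-byte sequence.
Byte 1: 0xE8 = 11101000, payload 1000 (4 bits).
Byte 2: 0x88 = 10001000 (10xxxxxx ✓), payload 001000.
Byte 3: 0xB4 = 10110100 (10xxxxxx ✓), payload 110100.
Concatenate: 1000001000110100 = 0x8234 (16 bits → U+8234).

U+8234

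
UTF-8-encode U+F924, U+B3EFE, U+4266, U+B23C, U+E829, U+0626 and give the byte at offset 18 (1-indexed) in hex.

0xA6

1-indexed offset 18 is 0-indexed offset 17.
U+F924 → 3-byte form EF A4 A4 at offsets 0–2.
U+B3EFE → 4-byte form F2 B3 BB BE at offsets 3–6.
U+4266 → 3-byte form E4 89 A6 at offsets 7–9.
U+B23C → 3-byte form EB 88 BC at offsets 10–12.
U+E829 → 3-byte form EE A0 A9 at offsets 13–15.
U+0626 → 2-byte form D8 A6 at offsets 16–17.
Offset 17 falls in char 6's range; it's byte 2 of D8 A6 = 0xA6.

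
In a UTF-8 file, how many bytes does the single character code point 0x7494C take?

4

U+7494C = 0x7494C. UTF-8 uses 1 byte below 0x80, 2 below 0x800, 3 below 0x10000, 4 up to 0x10FFFF. 0x7494C is in U+10000–U+10FFFF → 4 bytes.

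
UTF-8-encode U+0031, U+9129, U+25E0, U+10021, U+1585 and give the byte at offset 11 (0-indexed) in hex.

0xE1

U+0031 → 1-byte form 31 at offsets 0–0.
U+9129 → 3-byte form E9 84 A9 at offsets 1–3.
U+25E0 → 3-byte form E2 97 A0 at offsets 4–6.
U+10021 → 4-byte form F0 90 80 A1 at offsets 7–10.
U+1585 → 3-byte form E1 96 85 at offsets 11–13.
Offset 11 falls in char 5's range; it's byte 1 of E1 96 85 = 0xE1.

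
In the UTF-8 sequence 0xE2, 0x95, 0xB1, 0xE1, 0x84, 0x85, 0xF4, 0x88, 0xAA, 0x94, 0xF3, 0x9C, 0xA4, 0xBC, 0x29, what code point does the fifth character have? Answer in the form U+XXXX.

U+0029

Offset 0: leading byte 0xE2 = 11100010 → 3-byte char #1 = E2 95 B1.
Offset 3: leading byte 0xE1 = 11100001 → 3-byte char #2 = E1 84 85.
Offset 6: leading byte 0xF4 = 11110100 → 4-byte char #3 = F4 88 AA 94.
Offset 10: leading byte 0xF3 = 11110011 → 4-byte char #4 = F3 9C A4 BC.
Offset 14: leading byte 0x29 = 00101001 → 1-byte char #5 = 29.
Leading byte 0x29 = 00101001 matches 0xxxxxxx → 1-byte sequence.
Byte 1: 0x29 = 00101001, payload 0101001 (7 bits).
Concatenate: 0101001 = 0x29 (7 bits → U+0029).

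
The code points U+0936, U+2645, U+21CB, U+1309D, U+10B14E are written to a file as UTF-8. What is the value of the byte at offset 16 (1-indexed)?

1-indexed offset 16 is 0-indexed offset 15.
U+0936 → 3-byte form E0 A4 B6 at offsets 0–2.
U+2645 → 3-byte form E2 99 85 at offsets 3–5.
U+21CB → 3-byte form E2 87 8B at offsets 6–8.
U+1309D → 4-byte form F0 93 82 9D at offsets 9–12.
U+10B14E → 4-byte form F4 8B 85 8E at offsets 13–16.
Offset 15 falls in char 5's range; it's byte 3 of F4 8B 85 8E = 0x85.

0x85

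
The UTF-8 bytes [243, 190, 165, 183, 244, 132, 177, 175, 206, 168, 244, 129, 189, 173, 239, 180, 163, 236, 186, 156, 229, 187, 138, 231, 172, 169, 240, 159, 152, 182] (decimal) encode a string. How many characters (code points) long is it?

9

Byte at offset 0: 0xF3 = 11110011 → 4-byte char (#1). Advance 4.
Byte at offset 4: 0xF4 = 11110100 → 4-byte char (#2). Advance 4.
Byte at offset 8: 0xCE = 11001110 → 2-byte char (#3). Advance 2.
Byte at offset 10: 0xF4 = 11110100 → 4-byte char (#4). Advance 4.
Byte at offset 14: 0xEF = 11101111 → 3-byte char (#5). Advance 3.
Byte at offset 17: 0xEC = 11101100 → 3-byte char (#6). Advance 3.
Byte at offset 20: 0xE5 = 11100101 → 3-byte char (#7). Advance 3.
Byte at offset 23: 0xE7 = 11100111 → 3-byte char (#8). Advance 3.
Byte at offset 26: 0xF0 = 11110000 → 4-byte char (#9). Advance 4.
Reached end at offset 30 after 9 code points.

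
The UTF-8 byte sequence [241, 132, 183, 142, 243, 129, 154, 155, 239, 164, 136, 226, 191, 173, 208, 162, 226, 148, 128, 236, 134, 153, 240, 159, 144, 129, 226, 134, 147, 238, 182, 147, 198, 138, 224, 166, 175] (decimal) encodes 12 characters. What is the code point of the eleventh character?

U+018A

Offset 0: leading byte 0xF1 = 11110001 → 4-byte char #1 = F1 84 B7 8E.
Offset 4: leading byte 0xF3 = 11110011 → 4-byte char #2 = F3 81 9A 9B.
Offset 8: leading byte 0xEF = 11101111 → 3-byte char #3 = EF A4 88.
Offset 11: leading byte 0xE2 = 11100010 → 3-byte char #4 = E2 BF AD.
Offset 14: leading byte 0xD0 = 11010000 → 2-byte char #5 = D0 A2.
Offset 16: leading byte 0xE2 = 11100010 → 3-byte char #6 = E2 94 80.
Offset 19: leading byte 0xEC = 11101100 → 3-byte char #7 = EC 86 99.
Offset 22: leading byte 0xF0 = 11110000 → 4-byte char #8 = F0 9F 90 81.
Offset 26: leading byte 0xE2 = 11100010 → 3-byte char #9 = E2 86 93.
Offset 29: leading byte 0xEE = 11101110 → 3-byte char #10 = EE B6 93.
Offset 32: leading byte 0xC6 = 11000110 → 2-byte char #11 = C6 8A.
Leading byte 0xC6 = 11000110 matches 110xxxxx → 2-byte sequence.
Byte 1: 0xC6 = 11000110, payload 00110 (5 bits).
Byte 2: 0x8A = 10001010 (10xxxxxx ✓), payload 001010.
Concatenate: 00110001010 = 0x18A (11 bits → U+018A).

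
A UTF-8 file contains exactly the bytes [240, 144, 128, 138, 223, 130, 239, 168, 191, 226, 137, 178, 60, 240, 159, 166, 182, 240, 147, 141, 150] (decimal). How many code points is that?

Byte at offset 0: 0xF0 = 11110000 → 4-byte char (#1). Advance 4.
Byte at offset 4: 0xDF = 11011111 → 2-byte char (#2). Advance 2.
Byte at offset 6: 0xEF = 11101111 → 3-byte char (#3). Advance 3.
Byte at offset 9: 0xE2 = 11100010 → 3-byte char (#4). Advance 3.
Byte at offset 12: 0x3C = 00111100 → 1-byte char (#5). Advance 1.
Byte at offset 13: 0xF0 = 11110000 → 4-byte char (#6). Advance 4.
Byte at offset 17: 0xF0 = 11110000 → 4-byte char (#7). Advance 4.
Reached end at offset 21 after 7 code points.

7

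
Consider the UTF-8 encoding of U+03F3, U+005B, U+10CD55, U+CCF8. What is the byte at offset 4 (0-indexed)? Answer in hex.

U+03F3 → 2-byte form CF B3 at offsets 0–1.
U+005B → 1-byte form 5B at offsets 2–2.
U+10CD55 → 4-byte form F4 8C B5 95 at offsets 3–6.
Offset 4 falls in char 3's range; it's byte 2 of F4 8C B5 95 = 0x8C.

0x8C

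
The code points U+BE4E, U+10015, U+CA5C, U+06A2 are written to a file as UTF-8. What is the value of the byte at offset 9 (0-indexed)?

0x9C

U+BE4E → 3-byte form EB B9 8E at offsets 0–2.
U+10015 → 4-byte form F0 90 80 95 at offsets 3–6.
U+CA5C → 3-byte form EC A9 9C at offsets 7–9.
Offset 9 falls in char 3's range; it's byte 3 of EC A9 9C = 0x9C.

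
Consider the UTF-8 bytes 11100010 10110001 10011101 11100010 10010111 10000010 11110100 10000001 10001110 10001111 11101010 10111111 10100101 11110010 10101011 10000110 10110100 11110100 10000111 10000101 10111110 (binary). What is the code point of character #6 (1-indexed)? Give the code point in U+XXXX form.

U+10717E

Offset 0: leading byte 0xE2 = 11100010 → 3-byte char #1 = E2 B1 9D.
Offset 3: leading byte 0xE2 = 11100010 → 3-byte char #2 = E2 97 82.
Offset 6: leading byte 0xF4 = 11110100 → 4-byte char #3 = F4 81 8E 8F.
Offset 10: leading byte 0xEA = 11101010 → 3-byte char #4 = EA BF A5.
Offset 13: leading byte 0xF2 = 11110010 → 4-byte char #5 = F2 AB 86 B4.
Offset 17: leading byte 0xF4 = 11110100 → 4-byte char #6 = F4 87 85 BE.
Leading byte 0xF4 = 11110100 matches 11110xxx → 4-byte sequence.
Byte 1: 0xF4 = 11110100, payload 100 (3 bits).
Byte 2: 0x87 = 10000111 (10xxxxxx ✓), payload 000111.
Byte 3: 0x85 = 10000101 (10xxxxxx ✓), payload 000101.
Byte 4: 0xBE = 10111110 (10xxxxxx ✓), payload 111110.
Concatenate: 100000111000101111110 = 0x10717E (21 bits → U+10717E).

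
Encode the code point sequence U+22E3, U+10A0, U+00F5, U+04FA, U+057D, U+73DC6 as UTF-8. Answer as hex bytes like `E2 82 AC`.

U+22E3: 3-byte form → E2 8B A3.
U+10A0: 3-byte form → E1 82 A0.
U+00F5: 2-byte form → C3 B5.
U+04FA: 2-byte form → D3 BA.
U+057D: 2-byte form → D5 BD.
U+73DC6: 4-byte form → F1 B3 B7 86.
Concatenated (16 bytes): E2 8B A3 E1 82 A0 C3 B5 D3 BA D5 BD F1 B3 B7 86.

E2 8B A3 E1 82 A0 C3 B5 D3 BA D5 BD F1 B3 B7 86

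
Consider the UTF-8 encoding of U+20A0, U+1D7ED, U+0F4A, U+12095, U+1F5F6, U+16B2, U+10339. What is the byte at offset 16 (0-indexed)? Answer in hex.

0x97

U+20A0 → 3-byte form E2 82 A0 at offsets 0–2.
U+1D7ED → 4-byte form F0 9D 9F AD at offsets 3–6.
U+0F4A → 3-byte form E0 BD 8A at offsets 7–9.
U+12095 → 4-byte form F0 92 82 95 at offsets 10–13.
U+1F5F6 → 4-byte form F0 9F 97 B6 at offsets 14–17.
Offset 16 falls in char 5's range; it's byte 3 of F0 9F 97 B6 = 0x97.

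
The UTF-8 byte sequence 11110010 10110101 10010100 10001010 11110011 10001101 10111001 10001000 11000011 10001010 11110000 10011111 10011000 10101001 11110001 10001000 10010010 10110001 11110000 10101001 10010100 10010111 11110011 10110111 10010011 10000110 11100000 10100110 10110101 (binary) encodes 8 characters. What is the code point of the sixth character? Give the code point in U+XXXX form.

U+29517

Offset 0: leading byte 0xF2 = 11110010 → 4-byte char #1 = F2 B5 94 8A.
Offset 4: leading byte 0xF3 = 11110011 → 4-byte char #2 = F3 8D B9 88.
Offset 8: leading byte 0xC3 = 11000011 → 2-byte char #3 = C3 8A.
Offset 10: leading byte 0xF0 = 11110000 → 4-byte char #4 = F0 9F 98 A9.
Offset 14: leading byte 0xF1 = 11110001 → 4-byte char #5 = F1 88 92 B1.
Offset 18: leading byte 0xF0 = 11110000 → 4-byte char #6 = F0 A9 94 97.
Leading byte 0xF0 = 11110000 matches 11110xxx → 4-byte sequence.
Byte 1: 0xF0 = 11110000, payload 000 (3 bits).
Byte 2: 0xA9 = 10101001 (10xxxxxx ✓), payload 101001.
Byte 3: 0x94 = 10010100 (10xxxxxx ✓), payload 010100.
Byte 4: 0x97 = 10010111 (10xxxxxx ✓), payload 010111.
Concatenate: 000101001010100010111 = 0x29517 (21 bits → U+29517).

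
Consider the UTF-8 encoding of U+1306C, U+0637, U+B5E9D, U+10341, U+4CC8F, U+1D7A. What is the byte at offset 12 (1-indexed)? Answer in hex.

0x90

1-indexed offset 12 is 0-indexed offset 11.
U+1306C → 4-byte form F0 93 81 AC at offsets 0–3.
U+0637 → 2-byte form D8 B7 at offsets 4–5.
U+B5E9D → 4-byte form F2 B5 BA 9D at offsets 6–9.
U+10341 → 4-byte form F0 90 8D 81 at offsets 10–13.
Offset 11 falls in char 4's range; it's byte 2 of F0 90 8D 81 = 0x90.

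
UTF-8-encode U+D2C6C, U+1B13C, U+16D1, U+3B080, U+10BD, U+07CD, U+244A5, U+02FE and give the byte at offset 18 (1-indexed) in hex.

0xBD

1-indexed offset 18 is 0-indexed offset 17.
U+D2C6C → 4-byte form F3 92 B1 AC at offsets 0–3.
U+1B13C → 4-byte form F0 9B 84 BC at offsets 4–7.
U+16D1 → 3-byte form E1 9B 91 at offsets 8–10.
U+3B080 → 4-byte form F0 BB 82 80 at offsets 11–14.
U+10BD → 3-byte form E1 82 BD at offsets 15–17.
Offset 17 falls in char 5's range; it's byte 3 of E1 82 BD = 0xBD.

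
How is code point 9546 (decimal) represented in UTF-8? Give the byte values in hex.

E2 95 8A

U+254A = 0x254A = 9546 decimal. In range U+0800–U+FFFF → 3-byte form: 1110xxxx 10xxxxxx 10xxxxxx.
Binary (16 bits): 0010010101001010.
Split 4+6+6: 0010 | 010101 | 001010.
Byte 1: 11100010 = 0xE2.
Byte 2: 10010101 = 0x95.
Byte 3: 10001010 = 0x8A.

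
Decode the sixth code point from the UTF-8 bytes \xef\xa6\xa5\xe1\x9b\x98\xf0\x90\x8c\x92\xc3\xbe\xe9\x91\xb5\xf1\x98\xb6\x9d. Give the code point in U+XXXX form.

Offset 0: leading byte 0xEF = 11101111 → 3-byte char #1 = EF A6 A5.
Offset 3: leading byte 0xE1 = 11100001 → 3-byte char #2 = E1 9B 98.
Offset 6: leading byte 0xF0 = 11110000 → 4-byte char #3 = F0 90 8C 92.
Offset 10: leading byte 0xC3 = 11000011 → 2-byte char #4 = C3 BE.
Offset 12: leading byte 0xE9 = 11101001 → 3-byte char #5 = E9 91 B5.
Offset 15: leading byte 0xF1 = 11110001 → 4-byte char #6 = F1 98 B6 9D.
Leading byte 0xF1 = 11110001 matches 11110xxx → 4-byte sequence.
Byte 1: 0xF1 = 11110001, payload 001 (3 bits).
Byte 2: 0x98 = 10011000 (10xxxxxx ✓), payload 011000.
Byte 3: 0xB6 = 10110110 (10xxxxxx ✓), payload 110110.
Byte 4: 0x9D = 10011101 (10xxxxxx ✓), payload 011101.
Concatenate: 001011000110110011101 = 0x58D9D (21 bits → U+58D9D).

U+58D9D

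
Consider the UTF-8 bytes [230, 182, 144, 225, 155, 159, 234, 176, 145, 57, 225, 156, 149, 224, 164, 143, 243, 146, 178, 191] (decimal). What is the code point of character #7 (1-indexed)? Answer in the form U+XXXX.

U+D2CBF

Offset 0: leading byte 0xE6 = 11100110 → 3-byte char #1 = E6 B6 90.
Offset 3: leading byte 0xE1 = 11100001 → 3-byte char #2 = E1 9B 9F.
Offset 6: leading byte 0xEA = 11101010 → 3-byte char #3 = EA B0 91.
Offset 9: leading byte 0x39 = 00111001 → 1-byte char #4 = 39.
Offset 10: leading byte 0xE1 = 11100001 → 3-byte char #5 = E1 9C 95.
Offset 13: leading byte 0xE0 = 11100000 → 3-byte char #6 = E0 A4 8F.
Offset 16: leading byte 0xF3 = 11110011 → 4-byte char #7 = F3 92 B2 BF.
Leading byte 0xF3 = 11110011 matches 11110xxx → 4-byte sequence.
Byte 1: 0xF3 = 11110011, payload 011 (3 bits).
Byte 2: 0x92 = 10010010 (10xxxxxx ✓), payload 010010.
Byte 3: 0xB2 = 10110010 (10xxxxxx ✓), payload 110010.
Byte 4: 0xBF = 10111111 (10xxxxxx ✓), payload 111111.
Concatenate: 011010010110010111111 = 0xD2CBF (21 bits → U+D2CBF).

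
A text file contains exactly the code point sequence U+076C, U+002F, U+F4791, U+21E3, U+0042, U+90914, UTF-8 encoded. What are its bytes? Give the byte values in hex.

U+076C: 2-byte form → DD AC.
U+002F: 1-byte form → 2F.
U+F4791: 4-byte form → F3 B4 9E 91.
U+21E3: 3-byte form → E2 87 A3.
U+0042: 1-byte form → 42.
U+90914: 4-byte form → F2 90 A4 94.
Concatenated (15 bytes): DD AC 2F F3 B4 9E 91 E2 87 A3 42 F2 90 A4 94.

DD AC 2F F3 B4 9E 91 E2 87 A3 42 F2 90 A4 94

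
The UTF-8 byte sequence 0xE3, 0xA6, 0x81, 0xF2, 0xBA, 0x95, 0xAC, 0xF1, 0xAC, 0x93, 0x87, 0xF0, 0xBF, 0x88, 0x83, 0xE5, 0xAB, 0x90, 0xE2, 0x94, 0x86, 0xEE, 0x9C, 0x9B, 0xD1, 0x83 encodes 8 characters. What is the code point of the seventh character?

Offset 0: leading byte 0xE3 = 11100011 → 3-byte char #1 = E3 A6 81.
Offset 3: leading byte 0xF2 = 11110010 → 4-byte char #2 = F2 BA 95 AC.
Offset 7: leading byte 0xF1 = 11110001 → 4-byte char #3 = F1 AC 93 87.
Offset 11: leading byte 0xF0 = 11110000 → 4-byte char #4 = F0 BF 88 83.
Offset 15: leading byte 0xE5 = 11100101 → 3-byte char #5 = E5 AB 90.
Offset 18: leading byte 0xE2 = 11100010 → 3-byte char #6 = E2 94 86.
Offset 21: leading byte 0xEE = 11101110 → 3-byte char #7 = EE 9C 9B.
Leading byte 0xEE = 11101110 matches 1110xxxx → 3-byte sequence.
Byte 1: 0xEE = 11101110, payload 1110 (4 bits).
Byte 2: 0x9C = 10011100 (10xxxxxx ✓), payload 011100.
Byte 3: 0x9B = 10011011 (10xxxxxx ✓), payload 011011.
Concatenate: 1110011100011011 = 0xE71B (16 bits → U+E71B).

U+E71B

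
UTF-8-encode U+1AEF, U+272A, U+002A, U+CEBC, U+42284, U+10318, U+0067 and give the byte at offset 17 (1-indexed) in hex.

1-indexed offset 17 is 0-indexed offset 16.
U+1AEF → 3-byte form E1 AB AF at offsets 0–2.
U+272A → 3-byte form E2 9C AA at offsets 3–5.
U+002A → 1-byte form 2A at offsets 6–6.
U+CEBC → 3-byte form EC BA BC at offsets 7–9.
U+42284 → 4-byte form F1 82 8A 84 at offsets 10–13.
U+10318 → 4-byte form F0 90 8C 98 at offsets 14–17.
Offset 16 falls in char 6's range; it's byte 3 of F0 90 8C 98 = 0x8C.

0x8C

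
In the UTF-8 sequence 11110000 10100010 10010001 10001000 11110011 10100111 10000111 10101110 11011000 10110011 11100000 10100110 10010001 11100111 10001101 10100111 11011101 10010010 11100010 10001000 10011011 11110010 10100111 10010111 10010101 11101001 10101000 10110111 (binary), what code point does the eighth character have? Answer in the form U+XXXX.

U+A75D5

Offset 0: leading byte 0xF0 = 11110000 → 4-byte char #1 = F0 A2 91 88.
Offset 4: leading byte 0xF3 = 11110011 → 4-byte char #2 = F3 A7 87 AE.
Offset 8: leading byte 0xD8 = 11011000 → 2-byte char #3 = D8 B3.
Offset 10: leading byte 0xE0 = 11100000 → 3-byte char #4 = E0 A6 91.
Offset 13: leading byte 0xE7 = 11100111 → 3-byte char #5 = E7 8D A7.
Offset 16: leading byte 0xDD = 11011101 → 2-byte char #6 = DD 92.
Offset 18: leading byte 0xE2 = 11100010 → 3-byte char #7 = E2 88 9B.
Offset 21: leading byte 0xF2 = 11110010 → 4-byte char #8 = F2 A7 97 95.
Leading byte 0xF2 = 11110010 matches 11110xxx → 4-byte sequence.
Byte 1: 0xF2 = 11110010, payload 010 (3 bits).
Byte 2: 0xA7 = 10100111 (10xxxxxx ✓), payload 100111.
Byte 3: 0x97 = 10010111 (10xxxxxx ✓), payload 010111.
Byte 4: 0x95 = 10010101 (10xxxxxx ✓), payload 010101.
Concatenate: 010100111010111010101 = 0xA75D5 (21 bits → U+A75D5).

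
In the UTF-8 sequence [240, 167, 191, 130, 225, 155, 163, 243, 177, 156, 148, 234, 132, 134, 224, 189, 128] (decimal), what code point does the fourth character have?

U+A106

Offset 0: leading byte 0xF0 = 11110000 → 4-byte char #1 = F0 A7 BF 82.
Offset 4: leading byte 0xE1 = 11100001 → 3-byte char #2 = E1 9B A3.
Offset 7: leading byte 0xF3 = 11110011 → 4-byte char #3 = F3 B1 9C 94.
Offset 11: leading byte 0xEA = 11101010 → 3-byte char #4 = EA 84 86.
Leading byte 0xEA = 11101010 matches 1110xxxx → 3-byte sequence.
Byte 1: 0xEA = 11101010, payload 1010 (4 bits).
Byte 2: 0x84 = 10000100 (10xxxxxx ✓), payload 000100.
Byte 3: 0x86 = 10000110 (10xxxxxx ✓), payload 000110.
Concatenate: 1010000100000110 = 0xA106 (16 bits → U+A106).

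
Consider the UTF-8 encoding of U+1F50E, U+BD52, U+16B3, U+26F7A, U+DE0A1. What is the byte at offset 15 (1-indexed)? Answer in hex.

1-indexed offset 15 is 0-indexed offset 14.
U+1F50E → 4-byte form F0 9F 94 8E at offsets 0–3.
U+BD52 → 3-byte form EB B5 92 at offsets 4–6.
U+16B3 → 3-byte form E1 9A B3 at offsets 7–9.
U+26F7A → 4-byte form F0 A6 BD BA at offsets 10–13.
U+DE0A1 → 4-byte form F3 9E 82 A1 at offsets 14–17.
Offset 14 falls in char 5's range; it's byte 1 of F3 9E 82 A1 = 0xF3.

0xF3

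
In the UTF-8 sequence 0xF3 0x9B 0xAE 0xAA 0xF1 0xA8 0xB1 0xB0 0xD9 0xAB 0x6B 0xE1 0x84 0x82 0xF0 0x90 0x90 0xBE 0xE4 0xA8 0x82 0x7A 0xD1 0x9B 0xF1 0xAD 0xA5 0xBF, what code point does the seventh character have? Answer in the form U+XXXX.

U+4A02

Offset 0: leading byte 0xF3 = 11110011 → 4-byte char #1 = F3 9B AE AA.
Offset 4: leading byte 0xF1 = 11110001 → 4-byte char #2 = F1 A8 B1 B0.
Offset 8: leading byte 0xD9 = 11011001 → 2-byte char #3 = D9 AB.
Offset 10: leading byte 0x6B = 01101011 → 1-byte char #4 = 6B.
Offset 11: leading byte 0xE1 = 11100001 → 3-byte char #5 = E1 84 82.
Offset 14: leading byte 0xF0 = 11110000 → 4-byte char #6 = F0 90 90 BE.
Offset 18: leading byte 0xE4 = 11100100 → 3-byte char #7 = E4 A8 82.
Leading byte 0xE4 = 11100100 matches 1110xxxx → 3-byte sequence.
Byte 1: 0xE4 = 11100100, payload 0100 (4 bits).
Byte 2: 0xA8 = 10101000 (10xxxxxx ✓), payload 101000.
Byte 3: 0x82 = 10000010 (10xxxxxx ✓), payload 000010.
Concatenate: 0100101000000010 = 0x4A02 (16 bits → U+4A02).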